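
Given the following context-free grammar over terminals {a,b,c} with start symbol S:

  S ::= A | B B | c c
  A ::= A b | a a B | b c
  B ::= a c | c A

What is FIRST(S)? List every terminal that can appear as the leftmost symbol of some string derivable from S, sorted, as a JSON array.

Compute FIRST by fixpoint:
[1]
  A via A→a a B: +{a}
  A via A→b c: +{b}
  B via B→a c: +{a}
  B via B→c A: +{c}
  S via S→A: +{a,b}
  S via S→B B: +{c}
  FIRST(S)={a,b,c}  FIRST(A)={a,b}  FIRST(B)={a,c}
[2] (no change)
  FIRST(S)={a,b,c}  FIRST(A)={a,b}  FIRST(B)={a,c}

FIRST(S) = ["a", "b", "c"]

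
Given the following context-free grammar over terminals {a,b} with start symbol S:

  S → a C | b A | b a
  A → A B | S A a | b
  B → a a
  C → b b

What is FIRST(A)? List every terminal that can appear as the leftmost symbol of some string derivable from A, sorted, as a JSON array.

FIRST sets, iterate to fixpoint:
round 1:
  A via A→b: +{b}
  B via B→a a: +{a}
  C via C→b b: +{b}
  S via S→a C: +{a}
  S via S→b A: +{b}
  FIRST(S)={a,b}  FIRST(A)={b}  FIRST(B)={a}  FIRST(C)={b}
round 2:
  A via A→S A a: +{a}
  FIRST(S)={a,b}  FIRST(A)={a,b}  FIRST(B)={a}  FIRST(C)={b}
round 3: done
  FIRST(S)={a,b}  FIRST(A)={a,b}  FIRST(B)={a}  FIRST(C)={b}

FIRST(A) = ["a", "b"]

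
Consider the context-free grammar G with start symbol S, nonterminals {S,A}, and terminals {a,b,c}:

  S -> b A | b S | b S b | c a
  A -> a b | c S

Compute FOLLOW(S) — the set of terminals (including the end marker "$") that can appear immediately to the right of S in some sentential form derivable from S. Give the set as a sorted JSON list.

FIRST iteration:
round 1:
  A via A→a b: +{a}
  A via A→c S: +{c}
  S via S→b A: +{b}
  S via S→c a: +{c}
  FIRST[S]={b,c}  FIRST[A]={a,c}
round 2: — fixpoint
  FIRST[S]={b,c}  FIRST[A]={a,c}

Compute FOLLOW by fixpoint:
initialize: $ ∈ FOLLOW(S)
pass 1:
  S→b A: FOLLOW(A) ⊇ FOLLOW(S) ⊇ {$}; new: +{$}
  S→b S b: FOLLOW(S) ⊇ FIRST(b) = {b}; new: +{b}
  FOLLOW[S]={$,b}  FOLLOW[A]={$}
pass 2:
  S→b A: FOLLOW(A) ⊇ FOLLOW(S) ⊇ {$,b}; new: +{b}
  FOLLOW[S]={$,b}  FOLLOW[A]={$,b}
pass 3: — fixpoint
  FOLLOW[S]={$,b}  FOLLOW[A]={$,b}

FOLLOW(S) = ["$", "b"]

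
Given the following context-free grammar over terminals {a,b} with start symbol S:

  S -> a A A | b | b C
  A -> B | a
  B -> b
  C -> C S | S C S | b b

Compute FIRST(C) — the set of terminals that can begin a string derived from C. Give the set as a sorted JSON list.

Compute FIRST by fixpoint:
[1]
  A via A→a: +{a}
  B via B→b: +{b}
  C via C→b b: +{b}
  S via S→a A A: +{a}
  S via S→b: +{b}
  FIRST(S)={a,b}  FIRST(A)={a}  FIRST(B)={b}  FIRST(C)={b}
[2]
  A via A→B: +{b}
  C via C→S C S: +{a}
  FIRST(S)={a,b}  FIRST(A)={a,b}  FIRST(B)={b}  FIRST(C)={a,b}
[3] done
  FIRST(S)={a,b}  FIRST(A)={a,b}  FIRST(B)={b}  FIRST(C)={a,b}

FIRST(C) = ["a", "b"]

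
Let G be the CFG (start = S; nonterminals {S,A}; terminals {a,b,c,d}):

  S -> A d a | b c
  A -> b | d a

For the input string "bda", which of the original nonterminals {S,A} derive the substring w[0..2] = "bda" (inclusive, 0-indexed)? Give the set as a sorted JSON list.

Convert to CNF:
  S -> A X4 | T2 T3
  A -> T0 T1 | b
  T0 -> d
  T1 -> a
  T2 -> b
  T3 -> c
  X4 -> T0 T1

CYK fill (cells [i..j] with 0 ≤ i ≤ j ≤ 2 only):
  [0..0]={A,T2}  "b"  orig:{A}
  [1..1]={T0}  "d"  orig:{}
  [2..2]={T1}  "a"  orig:{}
  [0..1]=∅  "bd"
  [1..2]={A,X4}  "da"  orig:{A}
  [0..2]={S}  "bda"

Original NTs in T[0,2] deriving "bda": ["S"]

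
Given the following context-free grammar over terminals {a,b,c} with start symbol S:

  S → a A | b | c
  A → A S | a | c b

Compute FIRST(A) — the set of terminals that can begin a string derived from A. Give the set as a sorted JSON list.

Compute FIRST by fixpoint:
[1]
  A via A→a: +{a}
  A via A→c b: +{c}
  S via S→a A: +{a}
  S via S→b: +{b}
  S via S→c: +{c}
  FIRST(S)={a,b,c}  FIRST(A)={a,c}
[2] done
  FIRST(S)={a,b,c}  FIRST(A)={a,c}

FIRST(A) = ["a", "c"]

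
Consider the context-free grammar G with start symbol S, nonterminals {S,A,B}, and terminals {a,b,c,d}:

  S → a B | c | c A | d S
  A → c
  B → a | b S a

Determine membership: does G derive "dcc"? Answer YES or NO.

CNF form of G:
  S -> T1 B | T2 A | T3 S | c
  A -> c
  B -> T0 X4 | a
  T0 -> b
  T1 -> a
  T2 -> c
  T3 -> d
  X4 -> S T1

CYK fill:
  [0..0]={T3}  "d"  orig:{}
  [1..1]={A,S,T2}  "c"  orig:{A,S}
  [2..2]={A,S,T2}  "c"  orig:{A,S}
  [0..1]={S}  "dc"
  [1..2]={S}  "cc"
  [0..2]={S}  "dcc"

S ∈ T[0,2] ⇒ YES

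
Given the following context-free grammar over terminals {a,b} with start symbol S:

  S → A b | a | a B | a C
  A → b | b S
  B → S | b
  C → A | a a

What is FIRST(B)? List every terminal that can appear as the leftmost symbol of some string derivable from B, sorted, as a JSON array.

FIRST iteration:
[1]
  A via A→b: +{b}
  B via B→b: +{b}
  C via C→A: +{b}
  C via C→a a: +{a}
  S via S→A b: +{b}
  S via S→a: +{a}
  FIRST(S)={a,b}  FIRST(A)={b}  FIRST(B)={b}  FIRST(C)={a,b}
[2]
  B via B→S: +{a}
  FIRST(S)={a,b}  FIRST(A)={b}  FIRST(B)={a,b}  FIRST(C)={a,b}
[3] — fixpoint
  FIRST(S)={a,b}  FIRST(A)={b}  FIRST(B)={a,b}  FIRST(C)={a,b}

FIRST(B) = ["a", "b"]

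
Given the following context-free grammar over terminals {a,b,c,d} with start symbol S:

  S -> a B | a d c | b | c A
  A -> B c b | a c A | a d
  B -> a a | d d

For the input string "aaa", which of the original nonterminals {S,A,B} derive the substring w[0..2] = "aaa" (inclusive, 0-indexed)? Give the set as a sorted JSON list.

Convert to CNF:
  S -> T0 A | T2 B | T2 X6 | b
  A -> B X4 | T2 T3 | T2 X5
  B -> T2 T2 | T3 T3
  T0 -> c
  T1 -> b
  T2 -> a
  T3 -> d
  X4 -> T0 T1
  X5 -> T0 A
  X6 -> T3 T0

CYK fill (cells [i..j] with 0 ≤ i ≤ j ≤ 2 only):
  T[0,0] 'a' = {T2}  orig:{}
  T[1,1] 'a' = {T2}  orig:{}
  T[2,2] 'a' = {T2}  orig:{}
  T[0,1] 'aa' = {B}
  T[1,2] 'aa' = {B}
  T[0,2] 'aaa' = {S}

Original NTs in T[0,2] deriving "aaa": ["S"]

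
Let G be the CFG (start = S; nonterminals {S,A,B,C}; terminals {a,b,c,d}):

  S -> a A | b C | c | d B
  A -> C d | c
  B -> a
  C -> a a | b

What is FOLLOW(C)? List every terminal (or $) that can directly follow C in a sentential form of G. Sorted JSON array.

FIRST iteration:
[1]
  A via A→c: +{c}
  B via B→a: +{a}
  C via C→a a: +{a}
  C via C→b: +{b}
  S via S→a A: +{a}
  S via S→b C: +{b}
  S via S→c: +{c}
  S via S→d B: +{d}
  S: {a,b,c,d}  A: {c}  B: {a}  C: {a,b}
[2]
  A via A→C d: +{a,b}
  S: {a,b,c,d}  A: {a,b,c}  B: {a}  C: {a,b}
[3] (stable)
  S: {a,b,c,d}  A: {a,b,c}  B: {a}  C: {a,b}

Compute FOLLOW by fixpoint:
initialize: $ ∈ FOLLOW(S)
round 1:
  A→C d: FOLLOW(C) ⊇ FIRST(d) = {d}; new: +{d}
  S→a A: FOLLOW(A) ⊇ FOLLOW(S) ⊇ {$}; new: +{$}
  S→b C: FOLLOW(C) ⊇ FOLLOW(S) ⊇ {$}; new: +{$}
  S→d B: FOLLOW(B) ⊇ FOLLOW(S) ⊇ {$}; new: +{$}
  FOLLOW[S]={$}  FOLLOW[A]={$}  FOLLOW[B]={$}  FOLLOW[C]={$,d}
round 2: done
  FOLLOW[S]={$}  FOLLOW[A]={$}  FOLLOW[B]={$}  FOLLOW[C]={$,d}

FOLLOW(C) = ["$", "d"]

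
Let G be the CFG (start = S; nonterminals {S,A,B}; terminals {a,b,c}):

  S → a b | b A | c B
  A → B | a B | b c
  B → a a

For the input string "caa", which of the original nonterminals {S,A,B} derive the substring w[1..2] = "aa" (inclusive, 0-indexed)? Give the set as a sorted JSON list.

Convert to CNF:
  S -> T0 T1 | T1 A | T2 B
  A -> T0 B | T0 T0 | T1 T2
  B -> T0 T0
  T0 -> a
  T1 -> b
  T2 -> c

CYK table (by increasing span) — only the sub-triangle for w[1..2]:
  [1..1]={T0}  "a"  orig:{}
  [2..2]={T0}  "a"  orig:{}
  [1..2]={A,B}  "aa"

Original NTs in T[1,2] deriving "aa": ["A", "B"]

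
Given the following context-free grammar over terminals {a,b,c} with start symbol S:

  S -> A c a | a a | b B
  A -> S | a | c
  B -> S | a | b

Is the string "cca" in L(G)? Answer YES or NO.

CNF form of G:
  S -> A X5 | T1 T1 | T2 B
  A -> A X3 | T1 T1 | T2 B | a | c
  B -> A X4 | T1 T1 | T2 B | a | b
  T0 -> c
  T1 -> a
  T2 -> b
  X3 -> T0 T1
  X4 -> T0 T1
  X5 -> T0 T1

CYK table (by increasing span):
  T[0,0] 'c' = {A,T0}  orig:{A}
  T[1,1] 'c' = {A,T0}  orig:{A}
  T[2,2] 'a' = {A,B,T1}  orig:{A,B}
  T[0,1] 'cc' = ∅
  T[1,2] 'ca' = {X3,X4,X5}  orig:{}
  T[0,2] 'cca' = {A,B,S}

S ∈ T[0,2] ⇒ YES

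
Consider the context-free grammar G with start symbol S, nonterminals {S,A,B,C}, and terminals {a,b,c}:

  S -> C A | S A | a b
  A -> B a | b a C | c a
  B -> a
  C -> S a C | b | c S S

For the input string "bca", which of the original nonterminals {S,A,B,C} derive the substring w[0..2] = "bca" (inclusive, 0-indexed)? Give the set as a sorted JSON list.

Convert to CNF:
  S -> C A | S A | T0 T1
  A -> B T0 | T1 X3 | T2 T0
  B -> a
  C -> S X4 | T2 X5 | b
  T0 -> a
  T1 -> b
  T2 -> c
  X3 -> T0 C
  X4 -> T0 C
  X5 -> S S

CYK table (by increasing span) — only the sub-triangle for w[0..2]:
  [0..0]={C,T1}  "b"  orig:{C}
  [1..1]={T2}  "c"  orig:{}
  [2..2]={B,T0}  "a"  orig:{B}
  [0..1]=∅  "bc"
  [1..2]={A}  "ca"
  [0..2]={S}  "bca"

Original NTs in T[0,2] deriving "bca": ["S"]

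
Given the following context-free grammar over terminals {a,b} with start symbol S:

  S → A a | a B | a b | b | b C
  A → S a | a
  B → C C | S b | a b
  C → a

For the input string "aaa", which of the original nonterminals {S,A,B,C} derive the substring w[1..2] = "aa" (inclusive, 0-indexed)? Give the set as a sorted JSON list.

CNF form of G:
  S -> A T0 | T0 B | T0 T1 | T1 C | b
  A -> S T0 | a
  B -> C C | S T1 | T0 T1
  C -> a
  T0 -> a
  T1 -> b

Fill CYK table bottom-up — only the sub-triangle for w[1..2]:
  cell(1,1) a: {A,C,T0}  orig:{A,C}
  cell(2,2) a: {A,C,T0}  orig:{A,C}
  cell(1,2) aa: {B,S}

Original NTs in T[1,2] deriving "aa": ["B", "S"]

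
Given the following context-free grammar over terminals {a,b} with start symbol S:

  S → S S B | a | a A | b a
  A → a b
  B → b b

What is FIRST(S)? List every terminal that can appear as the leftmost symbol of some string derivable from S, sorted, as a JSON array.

Compute FIRST by fixpoint:
pass 1:
  A via A→a b: +{a}
  B via B→b b: +{b}
  S via S→a: +{a}
  S via S→b a: +{b}
  S: {a,b}  A: {a}  B: {b}
pass 2: (stable)
  S: {a,b}  A: {a}  B: {b}

FIRST(S) = ["a", "b"]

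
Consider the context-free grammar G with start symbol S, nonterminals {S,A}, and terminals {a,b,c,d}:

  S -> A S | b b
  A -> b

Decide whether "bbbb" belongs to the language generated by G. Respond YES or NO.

Convert to CNF:
  S -> A S | T0 T0
  A -> b
  T0 -> b

Fill CYK table bottom-up:
  [0..0]={A,T0}  "b"  orig:{A}
  [1..1]={A,T0}  "b"  orig:{A}
  [2..2]={A,T0}  "b"  orig:{A}
  [3..3]={A,T0}  "b"  orig:{A}
  [0..1]={S}  "bb"
  [1..2]={S}  "bb"
  [2..3]={S}  "bb"
  [0..2]={S}  "bbb"
  [1..3]={S}  "bbb"
  [0..3]={S}  "bbbb"

S ∈ T[0,3] ⇒ YES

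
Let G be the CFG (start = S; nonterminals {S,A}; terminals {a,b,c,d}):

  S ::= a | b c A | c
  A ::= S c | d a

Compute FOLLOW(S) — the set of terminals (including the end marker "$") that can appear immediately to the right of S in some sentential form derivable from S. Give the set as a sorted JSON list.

Compute FIRST by fixpoint:
round 1:
  A via A→d a: +{d}
  S via S→a: +{a}
  S via S→b c A: +{b}
  S via S→c: +{c}
  S: {a,b,c}  A: {d}
round 2:
  A via A→S c: +{a,b,c}
  S: {a,b,c}  A: {a,b,c,d}
round 3: (no change)
  S: {a,b,c}  A: {a,b,c,d}

Compute FOLLOW by fixpoint:
initialize: $ ∈ FOLLOW(S)
[1]
  A→S c: FOLLOW(S) ⊇ FIRST(c) = {c}; new: +{c}
  S→b c A: FOLLOW(A) ⊇ FOLLOW(S) ⊇ {$,c}; new: +{$,c}
  FOLLOW[S]={$,c}  FOLLOW[A]={$,c}
[2] (no change)
  FOLLOW[S]={$,c}  FOLLOW[A]={$,c}

FOLLOW(S) = ["$", "c"]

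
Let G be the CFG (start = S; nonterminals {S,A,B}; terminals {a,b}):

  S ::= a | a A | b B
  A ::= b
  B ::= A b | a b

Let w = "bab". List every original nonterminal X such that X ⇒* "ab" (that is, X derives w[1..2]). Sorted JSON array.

Convert to CNF:
  S -> T0 B | T1 A | a
  A -> b
  B -> A T0 | T1 T0
  T0 -> b
  T1 -> a

Fill CYK table bottom-up — only the sub-triangle for w[1..2]:
  [1..1]={S,T1}  "a"  orig:{S}
  [2..2]={A,T0}  "b"  orig:{A}
  [1..2]={B,S}  "ab"

Original NTs in T[1,2] deriving "ab": ["B", "S"]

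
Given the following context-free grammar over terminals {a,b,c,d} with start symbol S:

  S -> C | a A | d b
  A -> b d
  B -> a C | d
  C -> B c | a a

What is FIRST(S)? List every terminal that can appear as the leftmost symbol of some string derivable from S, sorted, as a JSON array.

FIRST sets, iterate to fixpoint:
round 1:
  A via A→b d: +{b}
  B via B→a C: +{a}
  B via B→d: +{d}
  C via C→B c: +{a,d}
  S via S→C: +{a,d}
  S: {a,d}  A: {b}  B: {a,d}  C: {a,d}
round 2: — fixpoint
  S: {a,d}  A: {b}  B: {a,d}  C: {a,d}

FIRST(S) = ["a", "d"]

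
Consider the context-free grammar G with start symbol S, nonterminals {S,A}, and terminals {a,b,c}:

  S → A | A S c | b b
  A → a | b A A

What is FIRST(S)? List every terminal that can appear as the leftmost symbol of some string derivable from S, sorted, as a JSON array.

Compute FIRST by fixpoint:
[1]
  A via A→a: +{a}
  A via A→b A A: +{b}
  S via S→A: +{a,b}
  FIRST(S)={a,b}  FIRST(A)={a,b}
[2] (stable)
  FIRST(S)={a,b}  FIRST(A)={a,b}

FIRST(S) = ["a", "b"]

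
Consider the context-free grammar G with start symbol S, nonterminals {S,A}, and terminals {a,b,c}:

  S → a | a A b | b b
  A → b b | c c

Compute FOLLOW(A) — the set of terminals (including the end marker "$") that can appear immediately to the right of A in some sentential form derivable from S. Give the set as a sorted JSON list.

FIRST iteration:
pass 1:
  A via A→b b: +{b}
  A via A→c c: +{c}
  S via S→a: +{a}
  S via S→b b: +{b}
  FIRST[S]={a,b}  FIRST[A]={b,c}
pass 2: — fixpoint
  FIRST[S]={a,b}  FIRST[A]={b,c}

Compute FOLLOW by fixpoint:
FOLLOW(S) := {$}
pass 1:
  S→a A b: FOLLOW(A) ⊇ FIRST(b) = {b}; new: +{b}
  S: {$}  A: {b}
pass 2: (stable)
  S: {$}  A: {b}

FOLLOW(A) = ["b"]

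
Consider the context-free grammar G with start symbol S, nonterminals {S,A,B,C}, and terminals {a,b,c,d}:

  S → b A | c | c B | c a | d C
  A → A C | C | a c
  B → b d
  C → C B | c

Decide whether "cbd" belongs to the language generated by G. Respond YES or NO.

Convert to CNF:
  S -> T1 B | T1 T0 | T2 A | T3 C | c
  A -> A C | C B | T0 T1 | c
  B -> T2 T3
  C -> C B | c
  T0 -> a
  T1 -> c
  T2 -> b
  T3 -> d

CYK table (by increasing span):
  cell(0,0) c: {A,C,S,T1}  orig:{A,C,S}
  cell(1,1) b: {T2}  orig:{}
  cell(2,2) d: {T3}  orig:{}
  cell(0,1) cb: ∅
  cell(1,2) bd: {B}
  cell(0,2) cbd: {A,C,S}

S ∈ T[0,2] ⇒ YES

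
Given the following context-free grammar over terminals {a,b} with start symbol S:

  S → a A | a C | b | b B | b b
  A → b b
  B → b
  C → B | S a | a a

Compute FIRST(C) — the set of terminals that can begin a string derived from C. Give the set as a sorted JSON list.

FIRST iteration:
pass 1:
  A via A→b b: +{b}
  B via B→b: +{b}
  C via C→B: +{b}
  C via C→a a: +{a}
  S via S→a A: +{a}
  S via S→b: +{b}
  S: {a,b}  A: {b}  B: {b}  C: {a,b}
pass 2: done
  S: {a,b}  A: {b}  B: {b}  C: {a,b}

FIRST(C) = ["a", "b"]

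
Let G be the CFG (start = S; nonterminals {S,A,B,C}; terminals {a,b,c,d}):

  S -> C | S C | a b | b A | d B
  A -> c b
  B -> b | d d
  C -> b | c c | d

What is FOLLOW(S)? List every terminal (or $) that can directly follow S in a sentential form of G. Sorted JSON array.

FIRST iteration:
round 1:
  A via A→c b: +{c}
  B via B→b: +{b}
  B via B→d d: +{d}
  C via C→b: +{b}
  C via C→c c: +{c}
  C via C→d: +{d}
  S via S→C: +{b,c,d}
  S via S→a b: +{a}
  S: {a,b,c,d}  A: {c}  B: {b,d}  C: {b,c,d}
round 2: (stable)
  S: {a,b,c,d}  A: {c}  B: {b,d}  C: {b,c,d}

Compute FOLLOW by fixpoint:
initialize: $ ∈ FOLLOW(S)
iter 1:
  S→C: FOLLOW(C) ⊇ FOLLOW(S) ⊇ {$}; new: +{$}
  S→S C: FOLLOW(S) ⊇ FIRST(C) = {b,c,d}; new: +{b,c,d}
  S→S C: FOLLOW(C) ⊇ FOLLOW(S) ⊇ {$,b,c,d}; new: +{b,c,d}
  S→b A: FOLLOW(A) ⊇ FOLLOW(S) ⊇ {$,b,c,d}; new: +{$,b,c,d}
  S→d B: FOLLOW(B) ⊇ FOLLOW(S) ⊇ {$,b,c,d}; new: +{$,b,c,d}
  FOLLOW(S)={$,b,c,d}  FOLLOW(A)={$,b,c,d}  FOLLOW(B)={$,b,c,d}  FOLLOW(C)={$,b,c,d}
iter 2: done
  FOLLOW(S)={$,b,c,d}  FOLLOW(A)={$,b,c,d}  FOLLOW(B)={$,b,c,d}  FOLLOW(C)={$,b,c,d}

FOLLOW(S) = ["$", "b", "c", "d"]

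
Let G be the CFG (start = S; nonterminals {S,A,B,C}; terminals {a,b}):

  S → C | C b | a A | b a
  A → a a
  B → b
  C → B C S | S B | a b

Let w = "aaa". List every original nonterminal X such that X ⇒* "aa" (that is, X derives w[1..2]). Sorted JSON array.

CNF form of G:
  S -> B X3 | C T1 | S B | T0 A | T0 T1 | T1 T0
  A -> T0 T0
  B -> b
  C -> B X2 | S B | T0 T1
  T0 -> a
  T1 -> b
  X2 -> C S
  X3 -> C S

CYK fill (cells [i..j] with 1 ≤ i ≤ j ≤ 2 only):
  T[1,1] 'a' = {T0}  orig:{}
  T[2,2] 'a' = {T0}  orig:{}
  T[1,2] 'aa' = {A}

Original NTs in T[1,2] deriving "aa": ["A"]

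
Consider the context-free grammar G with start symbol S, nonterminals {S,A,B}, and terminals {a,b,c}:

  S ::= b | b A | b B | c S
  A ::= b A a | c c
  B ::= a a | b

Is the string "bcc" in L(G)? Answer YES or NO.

CNF form of G:
  S -> T0 A | T0 B | T2 S | b
  A -> T0 X3 | T2 T2
  B -> T1 T1 | b
  T0 -> b
  T1 -> a
  T2 -> c
  X3 -> A T1

CYK fill:
  T[0,0] 'b' = {B,S,T0}  orig:{B,S}
  T[1,1] 'c' = {T2}  orig:{}
  T[2,2] 'c' = {T2}  orig:{}
  T[0,1] 'bc' = ∅
  T[1,2] 'cc' = {A}
  T[0,2] 'bcc' = {S}

S ∈ T[0,2] ⇒ YES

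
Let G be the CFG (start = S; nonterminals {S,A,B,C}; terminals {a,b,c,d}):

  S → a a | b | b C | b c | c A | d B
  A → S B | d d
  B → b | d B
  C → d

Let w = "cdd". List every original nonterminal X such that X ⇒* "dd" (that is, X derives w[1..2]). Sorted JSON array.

CNF form of G:
  S -> T0 B | T1 T1 | T2 C | T2 T3 | T3 A | b
  A -> S B | T0 T0
  B -> T0 B | b
  C -> d
  T0 -> d
  T1 -> a
  T2 -> b
  T3 -> c

CYK table (by increasing span) (cells [i..j] with 1 ≤ i ≤ j ≤ 2 only):
  [1..1]={C,T0}  "d"  orig:{C}
  [2..2]={C,T0}  "d"  orig:{C}
  [1..2]={A}  "dd"

Original NTs in T[1,2] deriving "dd": ["A"]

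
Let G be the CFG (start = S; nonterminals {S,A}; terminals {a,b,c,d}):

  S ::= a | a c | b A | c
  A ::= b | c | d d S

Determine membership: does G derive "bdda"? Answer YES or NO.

CNF form of G:
  S -> T1 T2 | T3 A | a | c
  A -> T0 X4 | b | c
  T0 -> d
  T1 -> a
  T2 -> c
  T3 -> b
  X4 -> T0 S

Fill CYK table bottom-up:
  cell(0,0) b: {A,T3}  orig:{A}
  cell(1,1) d: {T0}  orig:{}
  cell(2,2) d: {T0}  orig:{}
  cell(3,3) a: {S,T1}  orig:{S}
  cell(0,1) bd: ∅
  cell(1,2) dd: ∅
  cell(2,3) da: {X4}  orig:{}
  cell(0,2) bdd: ∅
  cell(1,3) dda: {A}
  cell(0,3) bdda: {S}

S ∈ T[0,3] ⇒ YES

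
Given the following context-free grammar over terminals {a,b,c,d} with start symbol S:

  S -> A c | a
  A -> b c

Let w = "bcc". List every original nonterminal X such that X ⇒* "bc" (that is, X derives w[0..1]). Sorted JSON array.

Convert to CNF:
  S -> A T1 | a
  A -> T0 T1
  T0 -> b
  T1 -> c

Fill CYK table bottom-up — only the sub-triangle for w[0..1]:
  cell(0,0) b: {T0}  orig:{}
  cell(1,1) c: {T1}  orig:{}
  cell(0,1) bc: {A}

Original NTs in T[0,1] deriving "bc": ["A"]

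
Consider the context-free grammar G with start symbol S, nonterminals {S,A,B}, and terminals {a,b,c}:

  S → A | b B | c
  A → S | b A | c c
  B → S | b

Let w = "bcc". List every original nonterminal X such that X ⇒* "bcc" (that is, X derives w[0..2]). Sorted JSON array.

CNF form of G:
  S -> T0 A | T0 B | T1 T1 | c
  A -> T0 A | T0 B | T1 T1 | c
  B -> T0 A | T0 B | T1 T1 | b | c
  T0 -> b
  T1 -> c

Fill CYK table bottom-up, restricted to cells inside w[0..2]:
  cell(0,0) b: {B,T0}  orig:{B}
  cell(1,1) c: {A,B,S,T1}  orig:{A,B,S}
  cell(2,2) c: {A,B,S,T1}  orig:{A,B,S}
  cell(0,1) bc: {A,B,S}
  cell(1,2) cc: {A,B,S}
  cell(0,2) bcc: {A,B,S}

Original NTs in T[0,2] deriving "bcc": ["A", "B", "S"]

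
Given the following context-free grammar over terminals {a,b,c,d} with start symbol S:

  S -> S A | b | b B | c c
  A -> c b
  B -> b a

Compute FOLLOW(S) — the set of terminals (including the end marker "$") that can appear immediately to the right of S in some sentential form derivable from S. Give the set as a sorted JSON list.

FIRST sets, iterate to fixpoint:
pass 1:
  A via A→c b: +{c}
  B via B→b a: +{b}
  S via S→b: +{b}
  S via S→c c: +{c}
  S: {b,c}  A: {c}  B: {b}
pass 2: — fixpoint
  S: {b,c}  A: {c}  B: {b}

Compute FOLLOW by fixpoint:
initialize: $ ∈ FOLLOW(S)
[1]
  S→S A: FOLLOW(S) ⊇ FIRST(A) = {c}; new: +{c}
  S→S A: FOLLOW(A) ⊇ FOLLOW(S) ⊇ {$,c}; new: +{$,c}
  S→b B: FOLLOW(B) ⊇ FOLLOW(S) ⊇ {$,c}; new: +{$,c}
  FOLLOW(S)={$,c}  FOLLOW(A)={$,c}  FOLLOW(B)={$,c}
[2] — fixpoint
  FOLLOW(S)={$,c}  FOLLOW(A)={$,c}  FOLLOW(B)={$,c}

FOLLOW(S) = ["$", "c"]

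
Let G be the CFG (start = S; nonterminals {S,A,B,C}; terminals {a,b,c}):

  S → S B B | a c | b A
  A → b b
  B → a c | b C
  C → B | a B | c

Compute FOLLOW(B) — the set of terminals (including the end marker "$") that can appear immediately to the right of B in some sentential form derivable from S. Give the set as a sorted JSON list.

Compute FIRST by fixpoint:
round 1:
  A via A→b b: +{b}
  B via B→a c: +{a}
  B via B→b C: +{b}
  C via C→B: +{a,b}
  C via C→c: +{c}
  S via S→a c: +{a}
  S via S→b A: +{b}
  S: {a,b}  A: {b}  B: {a,b}  C: {a,b,c}
round 2: — fixpoint
  S: {a,b}  A: {b}  B: {a,b}  C: {a,b,c}

Compute FOLLOW by fixpoint:
seed FOLLOW(S) with $
[1]
  S→S B B: FOLLOW(S) ⊇ FIRST(B) = {a,b}; new: +{a,b}
  S→S B B: FOLLOW(B) ⊇ FIRST(B) = {a,b}; new: +{a,b}
  S→S B B: FOLLOW(B) ⊇ FOLLOW(S) ⊇ {$,a,b}; new: +{$}
  S→b A: FOLLOW(A) ⊇ FOLLOW(S) ⊇ {$,a,b}; new: +{$,a,b}
  S: {$,a,b}  A: {$,a,b}  B: {$,a,b}  C: {}
[2]
  B→b C: FOLLOW(C) ⊇ FOLLOW(B) ⊇ {$,a,b}; new: +{$,a,b}
  S: {$,a,b}  A: {$,a,b}  B: {$,a,b}  C: {$,a,b}
[3] — fixpoint
  S: {$,a,b}  A: {$,a,b}  B: {$,a,b}  C: {$,a,b}

FOLLOW(B) = ["$", "a", "b"]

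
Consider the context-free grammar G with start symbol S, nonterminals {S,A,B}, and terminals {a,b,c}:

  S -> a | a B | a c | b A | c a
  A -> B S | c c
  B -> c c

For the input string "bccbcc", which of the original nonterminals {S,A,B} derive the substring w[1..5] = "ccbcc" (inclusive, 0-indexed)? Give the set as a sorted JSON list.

CNF form of G:
  S -> T0 T1 | T1 B | T1 T0 | T2 A | a
  A -> B S | T0 T0
  B -> T0 T0
  T0 -> c
  T1 -> a
  T2 -> b

CYK fill (cells [i..j] with 1 ≤ i ≤ j ≤ 5 only):
  [1..1]={T0}  "c"  orig:{}
  [2..2]={T0}  "c"  orig:{}
  [3..3]={T2}  "b"  orig:{}
  [4..4]={T0}  "c"  orig:{}
  [5..5]={T0}  "c"  orig:{}
  [1..2]={A,B}  "cc"
  [2..3]=∅  "cb"
  [3..4]=∅  "bc"
  [4..5]={A,B}  "cc"
  [1..3]=∅  "ccb"
  [2..4]=∅  "cbc"
  [3..5]={S}  "bcc"
  [1..4]=∅  "ccbc"
  [2..5]=∅  "cbcc"
  [1..5]={A}  "ccbcc"

Original NTs in T[1,5] deriving "ccbcc": ["A"]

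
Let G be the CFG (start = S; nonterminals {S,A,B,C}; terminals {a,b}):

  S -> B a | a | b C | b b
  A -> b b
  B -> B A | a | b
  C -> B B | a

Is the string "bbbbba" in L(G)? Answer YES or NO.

Convert to CNF:
  S -> B T1 | T0 C | T0 T0 | a
  A -> T0 T0
  B -> B A | a | b
  C -> B B | a
  T0 -> b
  T1 -> a

Fill CYK table bottom-up:
  T[0,0] 'b' = {B,T0}  orig:{B}
  T[1,1] 'b' = {B,T0}  orig:{B}
  T[2,2] 'b' = {B,T0}  orig:{B}
  T[3,3] 'b' = {B,T0}  orig:{B}
  T[4,4] 'b' = {B,T0}  orig:{B}
  T[5,5] 'a' = {B,C,S,T1}  orig:{B,C,S}
  T[0,1] 'bb' = {A,C,S}
  T[1,2] 'bb' = {A,C,S}
  T[2,3] 'bb' = {A,C,S}
  T[3,4] 'bb' = {A,C,S}
  T[4,5] 'ba' = {C,S}
  T[0,2] 'bbb' = {B,S}
  T[1,3] 'bbb' = {B,S}
  T[2,4] 'bbb' = {B,S}
  T[3,5] 'bba' = {S}
  T[0,3] 'bbbb' = {C}
  T[1,4] 'bbbb' = {C}
  T[2,5] 'bbba' = {C,S}
  T[0,4] 'bbbbb' = {B,S}
  T[1,5] 'bbbba' = {S}
  T[0,5] 'bbbbba' = {C,S}

S ∈ T[0,5] ⇒ YES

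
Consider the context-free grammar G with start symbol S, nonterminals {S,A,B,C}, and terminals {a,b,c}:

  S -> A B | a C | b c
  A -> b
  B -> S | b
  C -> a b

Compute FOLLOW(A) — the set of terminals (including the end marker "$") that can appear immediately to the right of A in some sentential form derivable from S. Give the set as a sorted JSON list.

FIRST iteration:
[1]
  A via A→b: +{b}
  B via B→b: +{b}
  C via C→a b: +{a}
  S via S→A B: +{b}
  S via S→a C: +{a}
  FIRST[S]={a,b}  FIRST[A]={b}  FIRST[B]={b}  FIRST[C]={a}
[2]
  B via B→S: +{a}
  FIRST[S]={a,b}  FIRST[A]={b}  FIRST[B]={a,b}  FIRST[C]={a}
[3] (no change)
  FIRST[S]={a,b}  FIRST[A]={b}  FIRST[B]={a,b}  FIRST[C]={a}

FOLLOW sets:
seed FOLLOW(S) with $
iter 1:
  S→A B: FOLLOW(A) ⊇ FIRST(B) = {a,b}; new: +{a,b}
  S→A B: FOLLOW(B) ⊇ FOLLOW(S) ⊇ {$}; new: +{$}
  S→a C: FOLLOW(C) ⊇ FOLLOW(S) ⊇ {$}; new: +{$}
  S: {$}  A: {a,b}  B: {$}  C: {$}
iter 2: (no change)
  S: {$}  A: {a,b}  B: {$}  C: {$}

FOLLOW(A) = ["a", "b"]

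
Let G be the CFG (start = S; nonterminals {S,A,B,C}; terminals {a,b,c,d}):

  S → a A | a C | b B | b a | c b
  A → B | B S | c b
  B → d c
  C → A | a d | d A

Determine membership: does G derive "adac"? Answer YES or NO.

CNF form of G:
  S -> T0 T1 | T1 B | T1 T3 | T3 A | T3 C
  A -> B S | T0 T1 | T2 T0
  B -> T2 T0
  C -> B S | T0 T1 | T2 A | T2 T0 | T3 T2
  T0 -> c
  T1 -> b
  T2 -> d
  T3 -> a

CYK fill:
  T[0,0] 'a' = {T3}  orig:{}
  T[1,1] 'd' = {T2}  orig:{}
  T[2,2] 'a' = {T3}  orig:{}
  T[3,3] 'c' = {T0}  orig:{}
  T[0,1] 'ad' = {C}
  T[1,2] 'da' = ∅
  T[2,3] 'ac' = ∅
  T[0,2] 'ada' = ∅
  T[1,3] 'dac' = ∅
  T[0,3] 'adac' = ∅

S ∉ T[0,3] ⇒ NO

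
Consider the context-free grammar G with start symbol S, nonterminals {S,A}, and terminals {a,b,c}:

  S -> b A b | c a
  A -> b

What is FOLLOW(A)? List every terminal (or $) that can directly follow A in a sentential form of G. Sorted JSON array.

Compute FIRST by fixpoint:
iter 1:
  A via A→b: +{b}
  S via S→b A b: +{b}
  S via S→c a: +{c}
  FIRST(S)={b,c}  FIRST(A)={b}
iter 2: (stable)
  FIRST(S)={b,c}  FIRST(A)={b}

Compute FOLLOW by fixpoint:
FOLLOW(S) := {$}
round 1:
  S→b A b: FOLLOW(A) ⊇ FIRST(b) = {b}; new: +{b}
  S: {$}  A: {b}
round 2: — fixpoint
  S: {$}  A: {b}

FOLLOW(A) = ["b"]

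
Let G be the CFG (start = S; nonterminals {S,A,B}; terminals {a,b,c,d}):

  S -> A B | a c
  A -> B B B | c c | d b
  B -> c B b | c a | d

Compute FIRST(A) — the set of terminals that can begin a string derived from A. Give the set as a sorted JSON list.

FIRST iteration:
round 1:
  A via A→c c: +{c}
  A via A→d b: +{d}
  B via B→c B b: +{c}
  B via B→d: +{d}
  S via S→A B: +{c,d}
  S via S→a c: +{a}
  FIRST[S]={a,c,d}  FIRST[A]={c,d}  FIRST[B]={c,d}
round 2: — fixpoint
  FIRST[S]={a,c,d}  FIRST[A]={c,d}  FIRST[B]={c,d}

FIRST(A) = ["c", "d"]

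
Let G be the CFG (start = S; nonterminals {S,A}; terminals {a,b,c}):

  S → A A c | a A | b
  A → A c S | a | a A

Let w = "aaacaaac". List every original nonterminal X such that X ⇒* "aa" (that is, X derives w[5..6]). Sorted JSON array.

Convert to CNF:
  S -> A X3 | T1 A | b
  A -> A X2 | T1 A | a
  T0 -> c
  T1 -> a
  X2 -> T0 S
  X3 -> A T0

CYK fill — only the sub-triangle for w[5..6]:
  [5..5]={A,T1}  "a"  orig:{A}
  [6..6]={A,T1}  "a"  orig:{A}
  [5..6]={A,S}  "aa"

Original NTs in T[5,6] deriving "aa": ["A", "S"]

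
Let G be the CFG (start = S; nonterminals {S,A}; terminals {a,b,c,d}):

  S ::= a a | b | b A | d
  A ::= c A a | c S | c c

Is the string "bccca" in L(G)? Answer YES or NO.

Convert to CNF:
  S -> T1 T1 | T2 A | b | d
  A -> T0 S | T0 T0 | T0 X3
  T0 -> c
  T1 -> a
  T2 -> b
  X3 -> A T1

CYK table (by increasing span):
  T[0,0] 'b' = {S,T2}  orig:{S}
  T[1,1] 'c' = {T0}  orig:{}
  T[2,2] 'c' = {T0}  orig:{}
  T[3,3] 'c' = {T0}  orig:{}
  T[4,4] 'a' = {T1}  orig:{}
  T[0,1] 'bc' = ∅
  T[1,2] 'cc' = {A}
  T[2,3] 'cc' = {A}
  T[3,4] 'ca' = ∅
  T[0,2] 'bcc' = {S}
  T[1,3] 'ccc' = ∅
  T[2,4] 'cca' = {X3}  orig:{}
  T[0,3] 'bccc' = ∅
  T[1,4] 'ccca' = {A}
  T[0,4] 'bccca' = {S}

S ∈ T[0,4] ⇒ YES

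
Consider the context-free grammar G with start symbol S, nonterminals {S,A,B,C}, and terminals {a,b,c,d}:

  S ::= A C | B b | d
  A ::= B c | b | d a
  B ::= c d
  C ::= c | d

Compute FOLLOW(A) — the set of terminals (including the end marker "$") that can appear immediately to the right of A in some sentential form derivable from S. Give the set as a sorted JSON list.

FIRST sets, iterate to fixpoint:
round 1:
  A via A→b: +{b}
  A via A→d a: +{d}
  B via B→c d: +{c}
  C via C→c: +{c}
  C via C→d: +{d}
  S via S→A C: +{b,d}
  S via S→B b: +{c}
  S: {b,c,d}  A: {b,d}  B: {c}  C: {c,d}
round 2:
  A via A→B c: +{c}
  S: {b,c,d}  A: {b,c,d}  B: {c}  C: {c,d}
round 3: — fixpoint
  S: {b,c,d}  A: {b,c,d}  B: {c}  C: {c,d}

FOLLOW iteration:
FOLLOW(S) := {$}
pass 1:
  A→B c: FOLLOW(B) ⊇ FIRST(c) = {c}; new: +{c}
  S→A C: FOLLOW(A) ⊇ FIRST(C) = {c,d}; new: +{c,d}
  S→A C: FOLLOW(C) ⊇ FOLLOW(S) ⊇ {$}; new: +{$}
  S→B b: FOLLOW(B) ⊇ FIRST(b) = {b}; new: +{b}
  FOLLOW[S]={$}  FOLLOW[A]={c,d}  FOLLOW[B]={b,c}  FOLLOW[C]={$}
pass 2: (no change)
  FOLLOW[S]={$}  FOLLOW[A]={c,d}  FOLLOW[B]={b,c}  FOLLOW[C]={$}

FOLLOW(A) = ["c", "d"]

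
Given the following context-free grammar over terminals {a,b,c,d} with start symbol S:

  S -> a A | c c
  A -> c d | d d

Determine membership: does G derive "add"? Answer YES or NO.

CNF form of G:
  S -> T0 T0 | T2 A
  A -> T0 T1 | T1 T1
  T0 -> c
  T1 -> d
  T2 -> a

CYK table (by increasing span):
  T[0,0] 'a' = {T2}  orig:{}
  T[1,1] 'd' = {T1}  orig:{}
  T[2,2] 'd' = {T1}  orig:{}
  T[0,1] 'ad' = ∅
  T[1,2] 'dd' = {A}
  T[0,2] 'add' = {S}

S ∈ T[0,2] ⇒ YES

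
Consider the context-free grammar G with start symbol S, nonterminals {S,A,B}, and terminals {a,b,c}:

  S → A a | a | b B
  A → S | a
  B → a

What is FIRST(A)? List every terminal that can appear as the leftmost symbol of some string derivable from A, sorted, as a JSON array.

FIRST sets, iterate to fixpoint:
iter 1:
  A via A→a: +{a}
  B via B→a: +{a}
  S via S→A a: +{a}
  S via S→b B: +{b}
  FIRST[S]={a,b}  FIRST[A]={a}  FIRST[B]={a}
iter 2:
  A via A→S: +{b}
  FIRST[S]={a,b}  FIRST[A]={a,b}  FIRST[B]={a}
iter 3: — fixpoint
  FIRST[S]={a,b}  FIRST[A]={a,b}  FIRST[B]={a}

FIRST(A) = ["a", "b"]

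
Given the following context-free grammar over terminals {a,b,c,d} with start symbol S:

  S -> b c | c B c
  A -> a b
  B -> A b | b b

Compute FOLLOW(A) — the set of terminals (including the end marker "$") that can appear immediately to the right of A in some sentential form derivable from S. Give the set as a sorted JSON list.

FIRST iteration:
pass 1:
  A via A→a b: +{a}
  B via B→A b: +{a}
  B via B→b b: +{b}
  S via S→b c: +{b}
  S via S→c B c: +{c}
  FIRST[S]={b,c}  FIRST[A]={a}  FIRST[B]={a,b}
pass 2: (stable)
  FIRST[S]={b,c}  FIRST[A]={a}  FIRST[B]={a,b}

FOLLOW sets:
seed FOLLOW(S) with $
round 1:
  B→A b: FOLLOW(A) ⊇ FIRST(b) = {b}; new: +{b}
  S→c B c: FOLLOW(B) ⊇ FIRST(c) = {c}; new: +{c}
  FOLLOW[S]={$}  FOLLOW[A]={b}  FOLLOW[B]={c}
round 2: — fixpoint
  FOLLOW[S]={$}  FOLLOW[A]={b}  FOLLOW[B]={c}

FOLLOW(A) = ["b"]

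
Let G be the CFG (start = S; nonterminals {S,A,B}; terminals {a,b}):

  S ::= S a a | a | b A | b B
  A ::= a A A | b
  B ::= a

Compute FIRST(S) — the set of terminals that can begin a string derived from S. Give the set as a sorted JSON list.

FIRST sets, iterate to fixpoint:
[1]
  A via A→a A A: +{a}
  A via A→b: +{b}
  B via B→a: +{a}
  S via S→a: +{a}
  S via S→b A: +{b}
  S: {a,b}  A: {a,b}  B: {a}
[2] (stable)
  S: {a,b}  A: {a,b}  B: {a}

FIRST(S) = ["a", "b"]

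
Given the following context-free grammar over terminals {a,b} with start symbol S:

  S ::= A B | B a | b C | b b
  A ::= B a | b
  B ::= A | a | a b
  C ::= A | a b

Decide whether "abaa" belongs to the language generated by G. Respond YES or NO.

Convert to CNF:
  S -> A B | B T0 | T1 C | T1 T1
  A -> B T0 | b
  B -> B T0 | T0 T1 | a | b
  C -> B T0 | T0 T1 | b
  T0 -> a
  T1 -> b

CYK table (by increasing span):
  T[0,0] 'a' = {B,T0}  orig:{B}
  T[1,1] 'b' = {A,B,C,T1}  orig:{A,B,C}
  T[2,2] 'a' = {B,T0}  orig:{B}
  T[3,3] 'a' = {B,T0}  orig:{B}
  T[0,1] 'ab' = {B,C}
  T[1,2] 'ba' = {A,B,C,S}
  T[2,3] 'aa' = {A,B,C,S}
  T[0,2] 'aba' = {A,B,C,S}
  T[1,3] 'baa' = {A,B,C,S}
  T[0,3] 'abaa' = {A,B,C,S}

S ∈ T[0,3] ⇒ YES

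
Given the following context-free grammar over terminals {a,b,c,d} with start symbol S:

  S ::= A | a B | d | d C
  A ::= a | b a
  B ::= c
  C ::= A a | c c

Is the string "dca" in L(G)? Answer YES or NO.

CNF form of G:
  S -> T0 T1 | T1 B | T3 C | a | d
  A -> T0 T1 | a
  B -> c
  C -> A T1 | T2 T2
  T0 -> b
  T1 -> a
  T2 -> c
  T3 -> d

Fill CYK table bottom-up:
  cell(0,0) d: {S,T3}  orig:{S}
  cell(1,1) c: {B,T2}  orig:{B}
  cell(2,2) a: {A,S,T1}  orig:{A,S}
  cell(0,1) dc: ∅
  cell(1,2) ca: ∅
  cell(0,2) dca: ∅

S ∉ T[0,2] ⇒ NO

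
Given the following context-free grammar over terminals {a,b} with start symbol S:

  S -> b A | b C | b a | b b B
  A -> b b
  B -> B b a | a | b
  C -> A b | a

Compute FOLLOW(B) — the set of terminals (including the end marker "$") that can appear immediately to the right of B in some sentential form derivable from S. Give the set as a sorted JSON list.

FIRST iteration:
round 1:
  A via A→b b: +{b}
  B via B→a: +{a}
  B via B→b: +{b}
  C via C→A b: +{b}
  C via C→a: +{a}
  S via S→b A: +{b}
  S: {b}  A: {b}  B: {a,b}  C: {a,b}
round 2: (stable)
  S: {b}  A: {b}  B: {a,b}  C: {a,b}

FOLLOW iteration:
FOLLOW(S) := {$}
round 1:
  B→B b a: FOLLOW(B) ⊇ FIRST(b) = {b}; new: +{b}
  C→A b: FOLLOW(A) ⊇ FIRST(b) = {b}; new: +{b}
  S→b A: FOLLOW(A) ⊇ FOLLOW(S) ⊇ {$}; new: +{$}
  S→b C: FOLLOW(C) ⊇ FOLLOW(S) ⊇ {$}; new: +{$}
  S→b b B: FOLLOW(B) ⊇ FOLLOW(S) ⊇ {$}; new: +{$}
  S: {$}  A: {$,b}  B: {$,b}  C: {$}
round 2: (stable)
  S: {$}  A: {$,b}  B: {$,b}  C: {$}

FOLLOW(B) = ["$", "b"]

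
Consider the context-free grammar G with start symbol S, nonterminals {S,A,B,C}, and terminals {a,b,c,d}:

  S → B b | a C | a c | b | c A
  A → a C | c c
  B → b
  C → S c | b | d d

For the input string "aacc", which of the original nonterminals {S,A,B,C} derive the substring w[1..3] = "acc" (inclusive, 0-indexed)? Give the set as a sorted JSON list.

Convert to CNF:
  S -> B T3 | T0 C | T0 T1 | T1 A | b
  A -> T0 C | T1 T1
  B -> b
  C -> S T1 | T2 T2 | b
  T0 -> a
  T1 -> c
  T2 -> d
  T3 -> b

Fill CYK table bottom-up, restricted to cells inside w[1..3]:
  [1..1]={T0}  "a"  orig:{}
  [2..2]={T1}  "c"  orig:{}
  [3..3]={T1}  "c"  orig:{}
  [1..2]={S}  "ac"
  [2..3]={A}  "cc"
  [1..3]={C}  "acc"

Original NTs in T[1,3] deriving "acc": ["C"]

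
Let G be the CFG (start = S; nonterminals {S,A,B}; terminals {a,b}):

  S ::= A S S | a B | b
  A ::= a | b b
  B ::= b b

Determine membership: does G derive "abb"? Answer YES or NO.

Convert to CNF:
  S -> A X2 | T1 B | b
  A -> T0 T0 | a
  B -> T0 T0
  T0 -> b
  T1 -> a
  X2 -> S S

Fill CYK table bottom-up:
  T[0,0] 'a' = {A,T1}  orig:{A}
  T[1,1] 'b' = {S,T0}  orig:{S}
  T[2,2] 'b' = {S,T0}  orig:{S}
  T[0,1] 'ab' = ∅
  T[1,2] 'bb' = {A,B,X2}  orig:{A,B}
  T[0,2] 'abb' = {S}

S ∈ T[0,2] ⇒ YES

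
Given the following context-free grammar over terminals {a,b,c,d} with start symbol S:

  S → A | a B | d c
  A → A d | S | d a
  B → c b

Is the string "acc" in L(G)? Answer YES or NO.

Convert to CNF:
  S -> A T0 | T0 T1 | T0 T2 | T1 B
  A -> A T0 | T0 T1 | T0 T2 | T1 B
  B -> T2 T3
  T0 -> d
  T1 -> a
  T2 -> c
  T3 -> b

CYK table (by increasing span):
  cell(0,0) a: {T1}  orig:{}
  cell(1,1) c: {T2}  orig:{}
  cell(2,2) c: {T2}  orig:{}
  cell(0,1) ac: ∅
  cell(1,2) cc: ∅
  cell(0,2) acc: ∅

S ∉ T[0,2] ⇒ NO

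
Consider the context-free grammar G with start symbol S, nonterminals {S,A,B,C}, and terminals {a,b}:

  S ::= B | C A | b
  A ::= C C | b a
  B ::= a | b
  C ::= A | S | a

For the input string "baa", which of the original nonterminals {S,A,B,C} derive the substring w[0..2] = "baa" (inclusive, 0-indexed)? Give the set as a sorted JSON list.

CNF form of G:
  S -> C A | a | b
  A -> C C | T0 T1
  B -> a | b
  C -> C A | C C | T0 T1 | a | b
  T0 -> b
  T1 -> a

Fill CYK table bottom-up (cells [i..j] with 0 ≤ i ≤ j ≤ 2 only):
  T[0,0] 'b' = {B,C,S,T0}  orig:{B,C,S}
  T[1,1] 'a' = {B,C,S,T1}  orig:{B,C,S}
  T[2,2] 'a' = {B,C,S,T1}  orig:{B,C,S}
  T[0,1] 'ba' = {A,C}
  T[1,2] 'aa' = {A,C}
  T[0,2] 'baa' = {A,C,S}

Original NTs in T[0,2] deriving "baa": ["A", "C", "S"]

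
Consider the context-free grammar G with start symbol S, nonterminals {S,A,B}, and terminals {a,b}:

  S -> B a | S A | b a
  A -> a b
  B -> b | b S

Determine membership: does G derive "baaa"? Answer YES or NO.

CNF form of G:
  S -> B T0 | S A | T1 T0
  A -> T0 T1
  B -> T1 S | b
  T0 -> a
  T1 -> b

CYK fill:
  cell(0,0) b: {B,T1}  orig:{B}
  cell(1,1) a: {T0}  orig:{}
  cell(2,2) a: {T0}  orig:{}
  cell(3,3) a: {T0}  orig:{}
  cell(0,1) ba: {S}
  cell(1,2) aa: ∅
  cell(2,3) aa: ∅
  cell(0,2) baa: ∅
  cell(1,3) aaa: ∅
  cell(0,3) baaa: ∅

S ∉ T[0,3] ⇒ NO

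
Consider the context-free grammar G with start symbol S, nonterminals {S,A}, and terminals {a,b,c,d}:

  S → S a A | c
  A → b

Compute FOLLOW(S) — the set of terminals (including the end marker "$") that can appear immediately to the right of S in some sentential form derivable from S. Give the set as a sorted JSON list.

FIRST sets, iterate to fixpoint:
pass 1:
  A via A→b: +{b}
  S via S→c: +{c}
  S: {c}  A: {b}
pass 2: (no change)
  S: {c}  A: {b}

FOLLOW iteration:
initialize: $ ∈ FOLLOW(S)
iter 1:
  S→S a A: FOLLOW(S) ⊇ FIRST(a) = {a}; new: +{a}
  S→S a A: FOLLOW(A) ⊇ FOLLOW(S) ⊇ {$,a}; new: +{$,a}
  S: {$,a}  A: {$,a}
iter 2: (no change)
  S: {$,a}  A: {$,a}

FOLLOW(S) = ["$", "a"]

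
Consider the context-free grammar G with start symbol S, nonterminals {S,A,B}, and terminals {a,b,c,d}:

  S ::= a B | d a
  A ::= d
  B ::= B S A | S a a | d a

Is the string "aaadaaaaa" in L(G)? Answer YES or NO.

CNF form of G:
  S -> T0 B | T1 T0
  A -> d
  B -> B X2 | S X3 | T1 T0
  T0 -> a
  T1 -> d
  X2 -> S A
  X3 -> T0 T0

CYK fill:
  [0..0]={T0}  "a"  orig:{}
  [1..1]={T0}  "a"  orig:{}
  [2..2]={T0}  "a"  orig:{}
  [3..3]={A,T1}  "d"  orig:{A}
  [4..4]={T0}  "a"  orig:{}
  [5..5]={T0}  "a"  orig:{}
  [6..6]={T0}  "a"  orig:{}
  [7..7]={T0}  "a"  orig:{}
  [8..8]={T0}  "a"  orig:{}
  [0..1]={X3}  "aa"  orig:{}
  [1..2]={X3}  "aa"  orig:{}
  [2..3]=∅  "ad"
  [3..4]={B,S}  "da"
  [4..5]={X3}  "aa"  orig:{}
  [5..6]={X3}  "aa"  orig:{}
  [6..7]={X3}  "aa"  orig:{}
  [7..8]={X3}  "aa"  orig:{}
  [0..2]=∅  "aaa"
  [1..3]=∅  "aad"
  [2..4]={S}  "ada"
  [3..5]=∅  "daa"
  [4..6]=∅  "aaa"
  [5..7]=∅  "aaa"
  [6..8]=∅  "aaa"
  [0..3]=∅  "aaad"
  [1..4]=∅  "aada"
  [2..5]=∅  "adaa"
  [3..6]={B}  "daaa"
  [4..7]=∅  "aaaa"
  [5..8]=∅  "aaaa"
  [0..4]=∅  "aaada"
  [1..5]=∅  "aadaa"
  [2..6]={B,S}  "adaaa"
  [3..7]=∅  "daaaa"
  [4..8]=∅  "aaaaa"
  [0..5]=∅  "aaadaa"
  [1..6]={S}  "aadaaa"
  [2..7]=∅  "adaaaa"
  [3..8]=∅  "daaaaa"
  [0..6]=∅  "aaadaaa"
  [1..7]=∅  "aadaaaa"
  [2..8]={B}  "adaaaaa"
  [0..7]=∅  "aaadaaaa"
  [1..8]={B,S}  "aadaaaaa"
  [0..8]={S}  "aaadaaaaa"

S ∈ T[0,8] ⇒ YES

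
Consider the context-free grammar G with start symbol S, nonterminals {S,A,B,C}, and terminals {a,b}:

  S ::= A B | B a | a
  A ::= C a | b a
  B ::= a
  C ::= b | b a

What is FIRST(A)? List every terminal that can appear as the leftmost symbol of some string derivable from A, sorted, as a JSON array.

FIRST sets, iterate to fixpoint:
iter 1:
  A via A→b a: +{b}
  B via B→a: +{a}
  C via C→b: +{b}
  S via S→A B: +{b}
  S via S→B a: +{a}
  FIRST(S)={a,b}  FIRST(A)={b}  FIRST(B)={a}  FIRST(C)={b}
iter 2: done
  FIRST(S)={a,b}  FIRST(A)={b}  FIRST(B)={a}  FIRST(C)={b}

FIRST(A) = ["b"]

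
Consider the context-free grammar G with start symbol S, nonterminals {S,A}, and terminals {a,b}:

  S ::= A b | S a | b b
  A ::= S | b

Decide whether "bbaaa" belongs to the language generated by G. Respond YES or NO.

CNF form of G:
  S -> A T0 | S T1 | T0 T0
  A -> A T0 | S T1 | T0 T0 | b
  T0 -> b
  T1 -> a

CYK fill:
  [0..0]={A,T0}  "b"  orig:{A}
  [1..1]={A,T0}  "b"  orig:{A}
  [2..2]={T1}  "a"  orig:{}
  [3..3]={T1}  "a"  orig:{}
  [4..4]={T1}  "a"  orig:{}
  [0..1]={A,S}  "bb"
  [1..2]=∅  "ba"
  [2..3]=∅  "aa"
  [3..4]=∅  "aa"
  [0..2]={A,S}  "bba"
  [1..3]=∅  "baa"
  [2..4]=∅  "aaa"
  [0..3]={A,S}  "bbaa"
  [1..4]=∅  "baaa"
  [0..4]={A,S}  "bbaaa"

S ∈ T[0,4] ⇒ YES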